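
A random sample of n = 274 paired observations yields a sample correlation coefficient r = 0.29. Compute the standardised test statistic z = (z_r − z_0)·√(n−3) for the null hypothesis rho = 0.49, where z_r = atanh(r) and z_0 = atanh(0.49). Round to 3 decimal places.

-3.910

Fisher z: atanh(0.29) = 0.298566, atanh(0.49) = 0.536060
z = (z_r − z_0)·√(n−3) = (0.298566 − 0.536060)·√271 = -0.237494 · 16.462078 = -3.910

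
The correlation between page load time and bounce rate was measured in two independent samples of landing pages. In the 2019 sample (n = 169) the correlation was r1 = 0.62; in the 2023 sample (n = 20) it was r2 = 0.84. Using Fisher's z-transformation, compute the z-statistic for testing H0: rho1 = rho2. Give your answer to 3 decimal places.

Fisher z-transforms: z1 = atanh(0.62) = 0.725005, z2 = atanh(0.84) = 1.221174; difference d = -0.496169
Var(d) = 1/166 + 1/17 = 0.0060241 + 0.0588235 = 0.0648476
z = d/√Var(d) = -0.496169 / √0.0648476 = -0.496169 / 0.254652 = -1.948

-1.948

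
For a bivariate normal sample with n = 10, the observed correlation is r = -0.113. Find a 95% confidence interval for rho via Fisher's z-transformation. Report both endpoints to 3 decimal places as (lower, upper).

(-0.693, 0.556)

z_r = atanh(-0.113) = -0.113485;  SE = 1/√(n−3) = 1/√7 = 0.377964
z-limits: -0.113485 ± 1.960·0.377964 = -0.113485 ± 0.740809 = [-0.854294, 0.627324]
ρ-limits: (tanh -0.854294, tanh 0.627324) = (-0.693, 0.556)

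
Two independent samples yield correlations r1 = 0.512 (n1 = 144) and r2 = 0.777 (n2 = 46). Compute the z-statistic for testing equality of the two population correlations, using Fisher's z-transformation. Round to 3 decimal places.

-2.711

z1 = atanh(0.512) = 0.565437,  z2 = atanh(0.777) = 1.037755
SE = √(1/(n1−3) + 1/(n2−3)) = √(1/141 + 1/43) = √(0.0070922 + 0.0232558) = √0.0303480 = 0.174207
z = (z1 − z2)/SE = (0.565437 − 1.037755) / 0.174207 = -0.472318 / 0.174207 = -2.711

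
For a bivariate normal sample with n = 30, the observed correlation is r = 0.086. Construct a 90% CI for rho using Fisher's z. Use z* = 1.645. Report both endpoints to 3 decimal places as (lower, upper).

(-0.226, 0.382)

Fisher z: z_r = atanh(r) = ½·ln((1+0.086)/(1−0.086)) = 0.086213
SE(z) = 1/√(n−3) = 1/√27 = 0.192450
90% ⇒ z* = 1.645; margin = 1.645·0.192450 = 0.316580
CI on z-scale: (-0.230367, 0.402793)
Back-transform: tanh(-0.230367) = -0.226377, tanh(0.402793) = 0.382336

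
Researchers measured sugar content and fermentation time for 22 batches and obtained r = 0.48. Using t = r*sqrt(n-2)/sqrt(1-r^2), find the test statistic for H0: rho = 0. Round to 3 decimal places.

2.447

1 − r² = 1 − 0.2304 = 0.7696;  √(1−r²) = 0.877268
√(n−2) = √20 = 4.472136
t = r·√(n−2)/√(1−r²) = 0.48 · 4.472136 / 0.877268 = 2.447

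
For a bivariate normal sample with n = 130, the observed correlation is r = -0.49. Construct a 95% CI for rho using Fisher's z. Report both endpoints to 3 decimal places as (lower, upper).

(-0.611, -0.347)

z_r = atanh(-0.49) = -0.536060;  SE = 1/√(n−3) = 1/√127 = 0.088736
z-limits: -0.536060 ± 1.960·0.088736 = -0.536060 ± 0.173923 = [-0.709983, -0.362137]
ρ-limits: (tanh -0.709983, tanh -0.362137) = (-0.611, -0.347)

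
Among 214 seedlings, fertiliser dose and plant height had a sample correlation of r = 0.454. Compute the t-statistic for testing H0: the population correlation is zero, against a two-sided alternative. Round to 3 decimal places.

7.419

1 − r² = 1 − 0.206116 = 0.793884;  √(1−r²) = 0.891002
√(n−2) = √212 = 14.560220
t = r·√(n−2)/√(1−r²) = 0.454 · 14.560220 / 0.891002 = 7.419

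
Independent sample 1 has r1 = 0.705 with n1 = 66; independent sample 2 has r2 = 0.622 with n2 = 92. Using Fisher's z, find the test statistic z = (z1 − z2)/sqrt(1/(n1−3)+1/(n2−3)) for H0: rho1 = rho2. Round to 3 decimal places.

Fisher z-transforms: z1 = atanh(0.705) = 0.877173, z2 = atanh(0.622) = 0.728261; difference d = 0.148912
Var(d) = 1/63 + 1/89 = 0.0158730 + 0.0112360 = 0.0271090
z = d/√Var(d) = 0.148912 / √0.0271090 = 0.148912 / 0.164648 = 0.904

0.904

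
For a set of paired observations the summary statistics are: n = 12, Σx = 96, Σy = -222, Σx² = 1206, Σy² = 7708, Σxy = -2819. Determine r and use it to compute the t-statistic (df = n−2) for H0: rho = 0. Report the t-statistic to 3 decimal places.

-4.715

S_xy = nΣxy − ΣxΣy = 12·(-2819) − 96·(-222) = -33828 − (-21312) = -12516
S_xx = nΣx² − (Σx)² = 12·1206 − 96² = 14472 − 9216 = 5256
S_yy = nΣy² − (Σy)² = 12·7708 − (-222)² = 92496 − 49284 = 43212
r = S_xy / √(S_xx·S_yy) = -12516 / √(5256·43212) = -12516 / √227122272 = -12516 / 15070.5764 = -0.8305
t = r·√(n−2)/√(1−r²) = -0.8305·√10 / √(1−0.689730) = -2.626272 / 0.557019 = -4.715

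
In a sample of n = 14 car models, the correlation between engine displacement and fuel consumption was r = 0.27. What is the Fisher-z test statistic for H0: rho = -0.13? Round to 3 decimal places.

1.352

Fisher z: atanh(0.27) = 0.276864, atanh(-0.13) = -0.130740
z = (z_r − z_0)·√(n−3) = (0.276864 − (-0.130740))·√11 = 0.407604 · 3.316625 = 1.352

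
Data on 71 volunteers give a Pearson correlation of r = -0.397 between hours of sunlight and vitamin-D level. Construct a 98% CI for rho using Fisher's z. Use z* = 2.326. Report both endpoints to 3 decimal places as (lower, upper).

z_r = atanh(-0.397) = -0.420083;  SE = 1/√(n−3) = 1/√68 = 0.121268
z-limits: -0.420083 ± 2.326·0.121268 = -0.420083 ± 0.282069 = [-0.702152, -0.138014]
ρ-limits: (tanh -0.702152, tanh -0.138014) = (-0.606, -0.137)

(-0.606, -0.137)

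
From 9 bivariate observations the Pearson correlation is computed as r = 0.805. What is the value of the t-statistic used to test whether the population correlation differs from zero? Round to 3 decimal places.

3.590

t = r·√(n−2) / √(1−r²) with r = 0.805, n = 9
  = 0.805·√7 / √(1 − 0.648025)
  = 0.805·2.645751 / 0.593275
  = 2.129830 / 0.593275 = 3.590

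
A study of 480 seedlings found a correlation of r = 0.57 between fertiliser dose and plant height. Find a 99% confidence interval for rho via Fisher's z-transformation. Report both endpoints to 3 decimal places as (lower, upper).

(0.485, 0.644)

z_r = atanh(0.57) = 0.647523;  SE = 1/√(n−3) = 1/√477 = 0.045787
z-limits: 0.647523 ± 2.576·0.045787 = 0.647523 ± 0.117947 = [0.529576, 0.765470]
ρ-limits: (tanh 0.529576, tanh 0.765470) = (0.485, 0.644)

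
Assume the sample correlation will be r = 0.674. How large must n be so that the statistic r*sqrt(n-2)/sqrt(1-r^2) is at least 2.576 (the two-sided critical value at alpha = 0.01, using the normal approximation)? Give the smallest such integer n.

10

r√(n−2)/√(1−r²) ≥ 2.576  ⇔  n−2 ≥ (2.576)²·(1−r²)/r²
(1−r²)/r² = (1−0.454276)/0.454276 = 1.2013
n ≥ 2 + 6.635776·1.2013 = 2 + 7.9716 = 9.9716
⌈9.9716⌉ = 10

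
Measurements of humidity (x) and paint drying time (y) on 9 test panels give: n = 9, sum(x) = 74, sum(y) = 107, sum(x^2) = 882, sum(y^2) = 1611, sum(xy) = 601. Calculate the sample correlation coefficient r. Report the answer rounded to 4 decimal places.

Numerator: nΣxy − (Σx)(Σy) = 9·601 − (74)(107) = -2509
Denominator: √[(nΣx²−(Σx)²)(nΣy²−(Σy)²)]
  nΣx²−(Σx)² = 9·882 − 5476 = 2462;  nΣy²−(Σy)² = 9·1611 − 11449 = 3050
  √(2462·3050) = √7509100 = 2740.2737
r = -2509 / 2740.2737 = -0.9156

-0.9156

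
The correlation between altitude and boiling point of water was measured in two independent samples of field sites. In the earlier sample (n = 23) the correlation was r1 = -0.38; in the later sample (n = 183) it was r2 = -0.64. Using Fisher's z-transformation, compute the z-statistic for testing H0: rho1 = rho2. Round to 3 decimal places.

z1 = atanh(-0.38) = -0.400060,  z2 = atanh(-0.64) = -0.758174
SE = √(1/(n1−3) + 1/(n2−3)) = √(1/20 + 1/180) = √(0.0500000 + 0.0055556) = √0.0555556 = 0.235702
z = (z1 − z2)/SE = (-0.400060 − (-0.758174)) / 0.235702 = 0.358114 / 0.235702 = 1.519

1.519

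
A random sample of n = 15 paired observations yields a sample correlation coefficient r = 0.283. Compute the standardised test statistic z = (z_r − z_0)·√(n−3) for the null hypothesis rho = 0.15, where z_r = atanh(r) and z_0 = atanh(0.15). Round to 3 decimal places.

0.484

z_r = atanh(0.283) = 0.290940,  z_0 = atanh(0.15) = 0.151140
SE = 1/√(n−3) = 1/√12 = 0.288675
z = (z_r − z_0)/SE = (0.290940 − 0.151140) / 0.288675 = 0.139800 / 0.288675 = 0.484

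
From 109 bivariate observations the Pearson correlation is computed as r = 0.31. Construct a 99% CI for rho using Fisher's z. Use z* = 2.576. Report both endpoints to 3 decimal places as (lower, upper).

Fisher z: z_r = atanh(r) = ½·ln((1+0.31)/(1−0.31)) = 0.320545
SE(z) = 1/√(n−3) = 1/√106 = 0.097129
99% ⇒ z* = 2.576; margin = 2.576·0.097129 = 0.250204
CI on z-scale: (0.070341, 0.570749)
Back-transform: tanh(0.070341) = 0.070225, tanh(0.570749) = 0.515909

(0.070, 0.516)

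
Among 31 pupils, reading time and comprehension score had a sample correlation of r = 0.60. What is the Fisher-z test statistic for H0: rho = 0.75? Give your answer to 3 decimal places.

-1.481

Fisher z: atanh(0.60) = 0.693147, atanh(0.75) = 0.972955
z = (z_r − z_0)·√(n−3) = (0.693147 − 0.972955)·√28 = -0.279808 · 5.291503 = -1.481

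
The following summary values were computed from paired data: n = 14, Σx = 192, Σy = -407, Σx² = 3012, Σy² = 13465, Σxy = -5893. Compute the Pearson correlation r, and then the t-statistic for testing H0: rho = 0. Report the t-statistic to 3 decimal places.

S_xy = nΣxy − ΣxΣy = 14·(-5893) − 192·(-407) = -82502 − (-78144) = -4358
S_xx = nΣx² − (Σx)² = 14·3012 − 192² = 42168 − 36864 = 5304
S_yy = nΣy² − (Σy)² = 14·13465 − (-407)² = 188510 − 165649 = 22861
r = S_xy / √(S_xx·S_yy) = -4358 / √(5304·22861) = -4358 / √121254744 = -4358 / 11011.5732 = -0.3958
t = r·√(n−2)/√(1−r²) = -0.3958·√12 / √(1−0.156658) = -1.371091 / 0.918337 = -1.493

-1.493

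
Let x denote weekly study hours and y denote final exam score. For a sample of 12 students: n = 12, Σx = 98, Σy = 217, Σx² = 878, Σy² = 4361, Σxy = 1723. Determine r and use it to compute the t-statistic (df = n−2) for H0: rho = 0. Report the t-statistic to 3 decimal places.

S_xy = nΣxy − ΣxΣy = 12·1723 − 98·217 = 20676 − 21266 = -590
S_xx = nΣx² − (Σx)² = 12·878 − 98² = 10536 − 9604 = 932
S_yy = nΣy² − (Σy)² = 12·4361 − 217² = 52332 − 47089 = 5243
r = S_xy / √(S_xx·S_yy) = -590 / √(932·5243) = -590 / √4886476 = -590 / 2210.5375 = -0.2669
t = r·√(n−2)/√(1−r²) = -0.2669·√10 / √(1−0.071236) = -0.844012 / 0.963724 = -0.876

-0.876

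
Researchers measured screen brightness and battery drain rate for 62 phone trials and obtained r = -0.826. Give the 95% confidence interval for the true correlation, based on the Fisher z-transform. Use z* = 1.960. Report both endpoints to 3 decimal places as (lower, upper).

(-0.892, -0.726)

Fisher z: z_r = atanh(r) = ½·ln((1+(-0.826))/(1−(-0.826))) = -1.175414
SE(z) = 1/√(n−3) = 1/√59 = 0.130189
95% ⇒ z* = 1.960; margin = 1.960·0.130189 = 0.255170
CI on z-scale: (-1.430584, -0.920244)
Back-transform: tanh(-1.430584) = -0.891786, tanh(-0.920244) = -0.726013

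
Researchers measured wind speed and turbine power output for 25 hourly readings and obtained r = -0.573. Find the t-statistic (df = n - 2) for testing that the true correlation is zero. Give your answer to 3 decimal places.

-3.353

1 − r² = 1 − 0.328329 = 0.671671;  √(1−r²) = 0.819555
√(n−2) = √23 = 4.795832
t = r·√(n−2)/√(1−r²) = -0.573 · 4.795832 / 0.819555 = -3.353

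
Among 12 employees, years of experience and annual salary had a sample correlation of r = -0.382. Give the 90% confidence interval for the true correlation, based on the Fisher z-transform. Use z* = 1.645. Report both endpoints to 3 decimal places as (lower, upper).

(-0.740, 0.145)

z_r = atanh(-0.382) = -0.402399;  SE = 1/√(n−3) = 1/√9 = 0.333333
z-limits: -0.402399 ± 1.645·0.333333 = -0.402399 ± 0.548333 = [-0.950732, 0.145934]
ρ-limits: (tanh -0.950732, tanh 0.145934) = (-0.740, 0.145)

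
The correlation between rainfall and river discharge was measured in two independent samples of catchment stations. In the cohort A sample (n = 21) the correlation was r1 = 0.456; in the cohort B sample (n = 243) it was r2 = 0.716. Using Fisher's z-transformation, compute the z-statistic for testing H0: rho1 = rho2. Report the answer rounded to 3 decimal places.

-1.666

Fisher z-transforms: z1 = atanh(0.456) = 0.492249, z2 = atanh(0.716) = 0.899389; difference d = -0.407140
Var(d) = 1/18 + 1/240 = 0.0555556 + 0.0041667 = 0.0597223
z = d/√Var(d) = -0.407140 / √0.0597223 = -0.407140 / 0.244381 = -1.666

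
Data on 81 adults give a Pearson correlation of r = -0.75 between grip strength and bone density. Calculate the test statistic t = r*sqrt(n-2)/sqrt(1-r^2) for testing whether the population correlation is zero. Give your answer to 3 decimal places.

1 − r² = 1 − 0.5625 = 0.4375;  √(1−r²) = 0.661438
√(n−2) = √79 = 8.888194
t = r·√(n−2)/√(1−r²) = -0.75 · 8.888194 / 0.661438 = -10.078

-10.078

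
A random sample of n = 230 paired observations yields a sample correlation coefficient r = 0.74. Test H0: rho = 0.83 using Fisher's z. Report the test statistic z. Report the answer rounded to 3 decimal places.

-3.581

z_r = atanh(0.74) = 0.950479,  z_0 = atanh(0.83) = 1.188136
SE = 1/√(n−3) = 1/√227 = 0.066372
z = (z_r − z_0)/SE = (0.950479 − 1.188136) / 0.066372 = -0.237657 / 0.066372 = -3.581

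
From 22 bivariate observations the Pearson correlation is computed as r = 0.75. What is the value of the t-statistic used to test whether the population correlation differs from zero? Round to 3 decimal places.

5.071

1 − r² = 1 − 0.5625 = 0.4375;  √(1−r²) = 0.661438
√(n−2) = √20 = 4.472136
t = r·√(n−2)/√(1−r²) = 0.75 · 4.472136 / 0.661438 = 5.071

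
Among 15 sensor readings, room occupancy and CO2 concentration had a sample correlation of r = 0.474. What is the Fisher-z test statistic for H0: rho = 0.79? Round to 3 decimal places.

z_r = atanh(0.474) = 0.515217,  z_0 = atanh(0.79) = 1.071432
SE = 1/√(n−3) = 1/√12 = 0.288675
z = (z_r − z_0)/SE = (0.515217 − 1.071432) / 0.288675 = -0.556215 / 0.288675 = -1.927

-1.927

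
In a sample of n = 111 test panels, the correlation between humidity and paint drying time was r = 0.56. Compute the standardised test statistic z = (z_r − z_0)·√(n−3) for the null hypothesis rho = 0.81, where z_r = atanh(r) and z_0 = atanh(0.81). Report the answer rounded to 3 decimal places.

-5.136

z_r = atanh(0.56) = 0.632833,  z_0 = atanh(0.81) = 1.127029
SE = 1/√(n−3) = 1/√108 = 0.096225
z = (z_r − z_0)/SE = (0.632833 − 1.127029) / 0.096225 = -0.494196 / 0.096225 = -5.136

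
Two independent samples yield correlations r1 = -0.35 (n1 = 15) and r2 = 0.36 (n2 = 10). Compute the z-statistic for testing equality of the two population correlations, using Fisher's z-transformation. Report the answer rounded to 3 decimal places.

-1.561

z1 = atanh(-0.35) = -0.365444,  z2 = atanh(0.36) = 0.376886
SE = √(1/(n1−3) + 1/(n2−3)) = √(1/12 + 1/7) = √(0.0833333 + 0.1428571) = √0.2261904 = 0.475595
z = (z1 − z2)/SE = (-0.365444 − 0.376886) / 0.475595 = -0.742330 / 0.475595 = -1.561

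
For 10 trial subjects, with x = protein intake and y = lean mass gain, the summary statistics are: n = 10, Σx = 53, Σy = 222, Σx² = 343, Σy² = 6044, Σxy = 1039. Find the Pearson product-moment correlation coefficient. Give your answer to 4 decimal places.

-0.5228

S_xy = nΣxy − ΣxΣy = 10·1039 − 53·222 = 10390 − 11766 = -1376
S_xx = nΣx² − (Σx)² = 10·343 − 53² = 3430 − 2809 = 621
S_yy = nΣy² − (Σy)² = 10·6044 − 222² = 60440 − 49284 = 11156
r = S_xy / √(S_xx·S_yy) = -1376 / √(621·11156) = -1376 / √6927876 = -1376 / 2632.0859 = -0.5228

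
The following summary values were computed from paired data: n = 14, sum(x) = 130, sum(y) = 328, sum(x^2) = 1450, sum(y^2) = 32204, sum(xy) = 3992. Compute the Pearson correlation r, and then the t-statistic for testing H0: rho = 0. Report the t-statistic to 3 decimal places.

1.457

Numerator: nΣxy − (Σx)(Σy) = 14·3992 − (130)(328) = 13248
Denominator: √[(nΣx²−(Σx)²)(nΣy²−(Σy)²)]
  nΣx²−(Σx)² = 14·1450 − 16900 = 3400;  nΣy²−(Σy)² = 14·32204 − 107584 = 343272
  √(3400·343272) = √1167124800 = 34163.2083
r = 13248 / 34163.2083 = 0.3878
t = r·√(n−2)/√(1−r²) = 0.3878·√12 / √(1−0.150389) = 1.343379 / 0.921743 = 1.457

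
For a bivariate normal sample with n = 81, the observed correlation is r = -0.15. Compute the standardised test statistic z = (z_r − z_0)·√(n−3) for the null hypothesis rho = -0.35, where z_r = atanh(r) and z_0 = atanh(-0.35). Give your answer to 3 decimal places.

z_r = atanh(-0.15) = -0.151140,  z_0 = atanh(-0.35) = -0.365444
SE = 1/√(n−3) = 1/√78 = 0.113228
z = (z_r − z_0)/SE = (-0.151140 − (-0.365444)) / 0.113228 = 0.214304 / 0.113228 = 1.893

1.893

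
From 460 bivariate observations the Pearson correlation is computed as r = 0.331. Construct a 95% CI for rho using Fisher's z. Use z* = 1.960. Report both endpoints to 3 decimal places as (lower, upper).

(0.247, 0.410)

z_r = atanh(0.331) = 0.343951;  SE = 1/√(n−3) = 1/√457 = 0.046778
z-limits: 0.343951 ± 1.960·0.046778 = 0.343951 ± 0.091685 = [0.252266, 0.435636]
ρ-limits: (tanh 0.252266, tanh 0.435636) = (0.247, 0.410)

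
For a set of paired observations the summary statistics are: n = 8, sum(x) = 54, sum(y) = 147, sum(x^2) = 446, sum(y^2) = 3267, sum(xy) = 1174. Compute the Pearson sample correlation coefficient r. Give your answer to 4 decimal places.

0.8463

S_xy = nΣxy − ΣxΣy = 8·1174 − 54·147 = 9392 − 7938 = 1454
S_xx = nΣx² − (Σx)² = 8·446 − 54² = 3568 − 2916 = 652
S_yy = nΣy² − (Σy)² = 8·3267 − 147² = 26136 − 21609 = 4527
r = S_xy / √(S_xx·S_yy) = 1454 / √(652·4527) = 1454 / √2951604 = 1454 / 1718.0233 = 0.8463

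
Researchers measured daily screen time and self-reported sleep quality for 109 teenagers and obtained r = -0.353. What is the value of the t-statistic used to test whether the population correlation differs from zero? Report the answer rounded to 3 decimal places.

-3.903

t = r·√(n−2) / √(1−r²) with r = -0.353, n = 109
  = -0.353·√107 / √(1 − 0.124609)
  = -0.353·10.344080 / 0.935623
  = -3.651460 / 0.935623 = -3.903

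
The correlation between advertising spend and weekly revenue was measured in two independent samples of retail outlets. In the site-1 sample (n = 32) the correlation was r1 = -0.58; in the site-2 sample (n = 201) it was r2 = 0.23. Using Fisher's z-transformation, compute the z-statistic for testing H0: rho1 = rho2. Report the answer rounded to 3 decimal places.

Fisher z-transforms: z1 = atanh(-0.58) = -0.662463, z2 = atanh(0.23) = 0.234189; difference d = -0.896652
Var(d) = 1/29 + 1/198 = 0.0344828 + 0.0050505 = 0.0395333
z = d/√Var(d) = -0.896652 / √0.0395333 = -0.896652 / 0.198830 = -4.510

-4.510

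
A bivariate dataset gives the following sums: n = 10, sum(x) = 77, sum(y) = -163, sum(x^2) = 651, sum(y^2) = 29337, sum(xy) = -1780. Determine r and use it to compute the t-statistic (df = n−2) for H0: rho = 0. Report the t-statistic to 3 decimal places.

-1.315

Numerator: nΣxy − (Σx)(Σy) = 10·(-1780) − (77)(-163) = -5249
Denominator: √[(nΣx²−(Σx)²)(nΣy²−(Σy)²)]
  nΣx²−(Σx)² = 10·651 − 5929 = 581;  nΣy²−(Σy)² = 10·29337 − 26569 = 266801
  √(581·266801) = √155011381 = 12450.3567
r = -5249 / 12450.3567 = -0.4216
t = r·√(n−2)/√(1−r²) = -0.4216·√8 / √(1−0.177747) = -1.192465 / 0.906782 = -1.315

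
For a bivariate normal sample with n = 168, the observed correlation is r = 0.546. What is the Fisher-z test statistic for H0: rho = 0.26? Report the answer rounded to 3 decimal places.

4.452

z_r = atanh(0.546) = 0.612665,  z_0 = atanh(0.26) = 0.266108
SE = 1/√(n−3) = 1/√165 = 0.077850
z = (z_r − z_0)/SE = (0.612665 − 0.266108) / 0.077850 = 0.346557 / 0.077850 = 4.452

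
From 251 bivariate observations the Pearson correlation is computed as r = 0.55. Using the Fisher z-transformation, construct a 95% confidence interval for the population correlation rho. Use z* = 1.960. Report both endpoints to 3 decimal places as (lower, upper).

Fisher z: z_r = atanh(r) = ½·ln((1+0.55)/(1−0.55)) = 0.618381
SE(z) = 1/√(n−3) = 1/√248 = 0.063500
95% ⇒ z* = 1.960; margin = 1.960·0.063500 = 0.124460
CI on z-scale: (0.493921, 0.742841)
Back-transform: tanh(0.493921) = 0.457323, tanh(0.742841) = 0.630859

(0.457, 0.631)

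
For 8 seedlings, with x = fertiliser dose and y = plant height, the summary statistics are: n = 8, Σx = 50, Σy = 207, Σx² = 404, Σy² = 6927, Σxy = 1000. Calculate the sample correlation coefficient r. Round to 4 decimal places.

S_xy = nΣxy − ΣxΣy = 8·1000 − 50·207 = 8000 − 10350 = -2350
S_xx = nΣx² − (Σx)² = 8·404 − 50² = 3232 − 2500 = 732
S_yy = nΣy² − (Σy)² = 8·6927 − 207² = 55416 − 42849 = 12567
r = S_xy / √(S_xx·S_yy) = -2350 / √(732·12567) = -2350 / √9199044 = -2350 / 3032.9926 = -0.7748

-0.7748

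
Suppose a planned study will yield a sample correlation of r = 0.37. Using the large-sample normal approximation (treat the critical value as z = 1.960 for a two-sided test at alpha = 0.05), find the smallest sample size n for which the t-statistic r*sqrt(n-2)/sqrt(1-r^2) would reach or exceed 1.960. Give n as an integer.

27

r√(n−2)/√(1−r²) ≥ 1.960  ⇔  n−2 ≥ (1.960)²·(1−r²)/r²
(1−r²)/r² = (1−0.1369)/0.1369 = 6.3046
n ≥ 2 + 3.8416·6.3046 = 2 + 24.2198 = 26.2198
⌈26.2198⌉ = 27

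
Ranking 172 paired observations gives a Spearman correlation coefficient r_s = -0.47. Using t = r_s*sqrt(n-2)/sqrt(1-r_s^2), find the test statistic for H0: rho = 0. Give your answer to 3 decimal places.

-6.943

1 − r_s² = 1 − 0.2209 = 0.7791;  √(1−r_s²) = 0.882666
√(n−2) = √170 = 13.038405
t = r_s·√(n−2)/√(1−r_s²) = -0.47 · 13.038405 / 0.882666 = -6.943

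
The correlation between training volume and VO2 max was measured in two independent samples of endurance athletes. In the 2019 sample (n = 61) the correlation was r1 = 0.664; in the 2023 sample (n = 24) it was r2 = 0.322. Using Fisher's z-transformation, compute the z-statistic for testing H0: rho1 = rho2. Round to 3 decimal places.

1.830

Fisher z-transforms: z1 = atanh(0.664) = 0.799934, z2 = atanh(0.322) = 0.333877; difference d = 0.466057
Var(d) = 1/58 + 1/21 = 0.0172414 + 0.0476190 = 0.0648604
z = d/√Var(d) = 0.466057 / √0.0648604 = 0.466057 / 0.254677 = 1.830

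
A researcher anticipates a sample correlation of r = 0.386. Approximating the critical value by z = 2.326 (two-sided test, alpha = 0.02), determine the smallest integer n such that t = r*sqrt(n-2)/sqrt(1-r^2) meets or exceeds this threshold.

r√(n−2)/√(1−r²) ≥ 2.326  ⇔  n−2 ≥ (2.326)²·(1−r²)/r²
(1−r²)/r² = (1−0.148996)/0.148996 = 5.7116
n ≥ 2 + 5.410276·5.7116 = 2 + 30.9013 = 32.9013
⌈32.9013⌉ = 33

33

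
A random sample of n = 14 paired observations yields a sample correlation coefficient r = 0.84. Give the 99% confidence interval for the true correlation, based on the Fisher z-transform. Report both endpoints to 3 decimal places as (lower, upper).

z_r = atanh(0.84) = 1.221174;  SE = 1/√(n−3) = 1/√11 = 0.301511
z-limits: 1.221174 ± 2.576·0.301511 = 1.221174 ± 0.776692 = [0.444482, 1.997866]
ρ-limits: (tanh 0.444482, tanh 1.997866) = (0.417, 0.964)

(0.417, 0.964)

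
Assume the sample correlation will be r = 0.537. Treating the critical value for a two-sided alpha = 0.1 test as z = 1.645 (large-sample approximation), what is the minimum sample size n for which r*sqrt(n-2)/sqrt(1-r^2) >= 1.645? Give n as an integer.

9

r√(n−2)/√(1−r²) ≥ 1.645  ⇔  n−2 ≥ (1.645)²·(1−r²)/r²
(1−r²)/r² = (1−0.288369)/0.288369 = 2.4678
n ≥ 2 + 2.706025·2.4678 = 2 + 6.6779 = 8.6779
⌈8.6779⌉ = 9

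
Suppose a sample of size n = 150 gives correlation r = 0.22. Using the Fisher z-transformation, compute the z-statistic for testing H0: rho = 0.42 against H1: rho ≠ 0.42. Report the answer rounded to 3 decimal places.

-2.716

Fisher z: atanh(0.22) = 0.223656, atanh(0.42) = 0.447692
z = (z_r − z_0)·√(n−3) = (0.223656 − 0.447692)·√147 = -0.224036 · 12.124356 = -2.716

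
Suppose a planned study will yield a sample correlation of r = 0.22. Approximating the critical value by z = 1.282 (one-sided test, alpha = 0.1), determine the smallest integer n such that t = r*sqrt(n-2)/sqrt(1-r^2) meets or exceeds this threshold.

35

r√(n−2)/√(1−r²) ≥ 1.282  ⇔  n−2 ≥ (1.282)²·(1−r²)/r²
(1−r²)/r² = (1−0.0484)/0.0484 = 19.6612
n ≥ 2 + 1.643524·19.6612 = 2 + 32.3137 = 34.3137
⌈34.3137⌉ = 35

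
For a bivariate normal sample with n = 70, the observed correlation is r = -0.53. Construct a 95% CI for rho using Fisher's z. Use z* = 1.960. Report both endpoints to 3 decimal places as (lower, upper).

(-0.680, -0.337)

Fisher z: z_r = atanh(r) = ½·ln((1+(-0.53))/(1−(-0.53))) = -0.590145
SE(z) = 1/√(n−3) = 1/√67 = 0.122169
95% ⇒ z* = 1.960; margin = 1.960·0.122169 = 0.239451
CI on z-scale: (-0.829596, -0.350694)
Back-transform: tanh(-0.829596) = -0.680259, tanh(-0.350694) = -0.336991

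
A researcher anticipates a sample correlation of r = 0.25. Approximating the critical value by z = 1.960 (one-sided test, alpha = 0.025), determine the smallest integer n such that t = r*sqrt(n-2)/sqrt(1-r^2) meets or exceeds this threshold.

Need r·√(n−2)/√(1−r²) ≥ 1.960
√(n−2) ≥ 1.960·√(1−0.0625) / 0.25 = 1.960·0.968246 / 0.25 = 7.5910
n−2 ≥ 57.6233  ⇒  n ≥ 59.6233
Smallest integer n = 60

60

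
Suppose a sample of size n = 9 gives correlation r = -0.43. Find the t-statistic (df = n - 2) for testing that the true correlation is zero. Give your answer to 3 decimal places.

-1.260

t = r·√(n−2) / √(1−r²) with r = -0.43, n = 9
  = -0.43·√7 / √(1 − 0.1849)
  = -0.43·2.645751 / 0.902829
  = -1.137673 / 0.902829 = -1.260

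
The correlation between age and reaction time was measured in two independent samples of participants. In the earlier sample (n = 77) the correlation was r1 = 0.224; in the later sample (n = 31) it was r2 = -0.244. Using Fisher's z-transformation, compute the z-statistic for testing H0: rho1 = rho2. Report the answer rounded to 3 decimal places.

Fisher z-transforms: z1 = atanh(0.224) = 0.227863, z2 = atanh(-0.244) = -0.249023; difference d = 0.476886
Var(d) = 1/74 + 1/28 = 0.0135135 + 0.0357143 = 0.0492278
z = d/√Var(d) = 0.476886 / √0.0492278 = 0.476886 / 0.221873 = 2.149

2.149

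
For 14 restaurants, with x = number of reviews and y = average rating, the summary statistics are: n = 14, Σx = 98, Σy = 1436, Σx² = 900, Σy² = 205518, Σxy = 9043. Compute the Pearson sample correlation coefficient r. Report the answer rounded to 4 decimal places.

Numerator: nΣxy − (Σx)(Σy) = 14·9043 − (98)(1436) = -14126
Denominator: √[(nΣx²−(Σx)²)(nΣy²−(Σy)²)]
  nΣx²−(Σx)² = 14·900 − 9604 = 2996;  nΣy²−(Σy)² = 14·205518 − 2062096 = 815156
  √(2996·815156) = √2442207376 = 49418.6946
r = -14126 / 49418.6946 = -0.2858

-0.2858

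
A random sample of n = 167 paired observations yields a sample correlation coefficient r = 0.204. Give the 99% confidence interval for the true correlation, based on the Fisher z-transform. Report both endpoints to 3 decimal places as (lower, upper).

(0.006, 0.387)

Fisher z: z_r = atanh(r) = ½·ln((1+0.204)/(1−0.204)) = 0.206903
SE(z) = 1/√(n−3) = 1/√164 = 0.078087
99% ⇒ z* = 2.576; margin = 2.576·0.078087 = 0.201152
CI on z-scale: (0.005751, 0.408055)
Back-transform: tanh(0.005751) = 0.005751, tanh(0.408055) = 0.386820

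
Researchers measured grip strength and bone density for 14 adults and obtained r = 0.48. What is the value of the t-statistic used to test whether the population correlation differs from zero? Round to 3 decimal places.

t = r·√(n−2) / √(1−r²) with r = 0.48, n = 14
  = 0.48·√12 / √(1 − 0.2304)
  = 0.48·3.464102 / 0.877268
  = 1.662769 / 0.877268 = 1.895

1.895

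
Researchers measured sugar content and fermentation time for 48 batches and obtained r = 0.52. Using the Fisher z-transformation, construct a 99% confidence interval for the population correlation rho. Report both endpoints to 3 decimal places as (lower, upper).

z_r = atanh(0.52) = 0.576340;  SE = 1/√(n−3) = 1/√45 = 0.149071
z-limits: 0.576340 ± 2.576·0.149071 = 0.576340 ± 0.384007 = [0.192333, 0.960347]
ρ-limits: (tanh 0.192333, tanh 0.960347) = (0.190, 0.744)

(0.190, 0.744)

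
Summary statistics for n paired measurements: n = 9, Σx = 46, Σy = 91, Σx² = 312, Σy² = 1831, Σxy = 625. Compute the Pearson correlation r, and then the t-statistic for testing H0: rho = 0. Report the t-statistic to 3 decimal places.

Numerator: nΣxy − (Σx)(Σy) = 9·625 − (46)(91) = 1439
Denominator: √[(nΣx²−(Σx)²)(nΣy²−(Σy)²)]
  nΣx²−(Σx)² = 9·312 − 2116 = 692;  nΣy²−(Σy)² = 9·1831 − 8281 = 8198
  √(692·8198) = √5673016 = 2381.8094
r = 1439 / 2381.8094 = 0.6042
t = r·√(n−2)/√(1−r²) = 0.6042·√7 / √(1−0.365058) = 1.598563 / 0.796832 = 2.006

2.006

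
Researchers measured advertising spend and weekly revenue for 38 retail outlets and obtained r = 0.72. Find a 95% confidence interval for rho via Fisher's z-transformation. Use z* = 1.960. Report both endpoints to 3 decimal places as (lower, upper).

(0.520, 0.845)

z_r = atanh(0.72) = 0.907645;  SE = 1/√(n−3) = 1/√35 = 0.169031
z-limits: 0.907645 ± 1.960·0.169031 = 0.907645 ± 0.331301 = [0.576344, 1.238946]
ρ-limits: (tanh 0.576344, tanh 1.238946) = (0.520, 0.845)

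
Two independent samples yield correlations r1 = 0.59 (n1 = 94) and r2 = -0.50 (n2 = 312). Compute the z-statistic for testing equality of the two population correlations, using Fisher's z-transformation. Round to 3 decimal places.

10.287

z1 = atanh(0.59) = 0.677666,  z2 = atanh(-0.50) = -0.549306
SE = √(1/(n1−3) + 1/(n2−3)) = √(1/91 + 1/309) = √(0.0109890 + 0.0032362) = √0.0142252 = 0.119269
z = (z1 − z2)/SE = (0.677666 − (-0.549306)) / 0.119269 = 1.226972 / 0.119269 = 10.287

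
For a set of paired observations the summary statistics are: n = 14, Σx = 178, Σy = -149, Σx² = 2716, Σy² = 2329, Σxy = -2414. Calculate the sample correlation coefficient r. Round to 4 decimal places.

-0.8956

S_xy = nΣxy − ΣxΣy = 14·(-2414) − 178·(-149) = -33796 − (-26522) = -7274
S_xx = nΣx² − (Σx)² = 14·2716 − 178² = 38024 − 31684 = 6340
S_yy = nΣy² − (Σy)² = 14·2329 − (-149)² = 32606 − 22201 = 10405
r = S_xy / √(S_xx·S_yy) = -7274 / √(6340·10405) = -7274 / √65967700 = -7274 / 8122.0502 = -0.8956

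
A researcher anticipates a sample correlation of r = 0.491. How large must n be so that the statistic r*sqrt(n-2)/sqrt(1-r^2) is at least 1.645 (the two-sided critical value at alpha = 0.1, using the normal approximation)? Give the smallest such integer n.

Need r·√(n−2)/√(1−r²) ≥ 1.645
√(n−2) ≥ 1.645·√(1−0.241081) / 0.491 = 1.645·0.871160 / 0.491 = 2.9187
n−2 ≥ 8.5188  ⇒  n ≥ 10.5188
Smallest integer n = 11

11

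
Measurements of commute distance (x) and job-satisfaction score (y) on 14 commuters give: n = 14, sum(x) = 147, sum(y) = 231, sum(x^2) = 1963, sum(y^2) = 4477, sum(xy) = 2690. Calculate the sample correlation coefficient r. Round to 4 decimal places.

S_xy = nΣxy − ΣxΣy = 14·2690 − 147·231 = 37660 − 33957 = 3703
S_xx = nΣx² − (Σx)² = 14·1963 − 147² = 27482 − 21609 = 5873
S_yy = nΣy² − (Σy)² = 14·4477 − 231² = 62678 − 53361 = 9317
r = S_xy / √(S_xx·S_yy) = 3703 / √(5873·9317) = 3703 / √54718741 = 3703 / 7397.2117 = 0.5006

0.5006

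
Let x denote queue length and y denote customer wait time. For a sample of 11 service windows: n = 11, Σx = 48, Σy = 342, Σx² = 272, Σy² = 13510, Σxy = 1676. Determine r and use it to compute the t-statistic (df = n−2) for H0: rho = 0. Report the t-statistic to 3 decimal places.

1.441

S_xy = nΣxy − ΣxΣy = 11·1676 − 48·342 = 18436 − 16416 = 2020
S_xx = nΣx² − (Σx)² = 11·272 − 48² = 2992 − 2304 = 688
S_yy = nΣy² − (Σy)² = 11·13510 − 342² = 148610 − 116964 = 31646
r = S_xy / √(S_xx·S_yy) = 2020 / √(688·31646) = 2020 / √21772448 = 2020 / 4666.0956 = 0.4329
t = r·√(n−2)/√(1−r²) = 0.4329·√9 / √(1−0.187402) = 1.298700 / 0.901442 = 1.441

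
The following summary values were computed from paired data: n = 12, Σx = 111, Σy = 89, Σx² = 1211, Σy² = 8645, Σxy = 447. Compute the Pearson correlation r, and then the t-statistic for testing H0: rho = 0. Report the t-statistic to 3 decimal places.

-1.032

Numerator: nΣxy − (Σx)(Σy) = 12·447 − (111)(89) = -4515
Denominator: √[(nΣx²−(Σx)²)(nΣy²−(Σy)²)]
  nΣx²−(Σx)² = 12·1211 − 12321 = 2211;  nΣy²−(Σy)² = 12·8645 − 7921 = 95819
  √(2211·95819) = √211855809 = 14555.2674
r = -4515 / 14555.2674 = -0.3102
t = r·√(n−2)/√(1−r²) = -0.3102·√10 / √(1−0.096224) = -0.980939 / 0.950671 = -1.032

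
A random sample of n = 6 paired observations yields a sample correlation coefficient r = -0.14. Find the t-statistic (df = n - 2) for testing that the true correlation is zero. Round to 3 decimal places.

t = r·√(n−2) / √(1−r²) with r = -0.14, n = 6
  = -0.14·√4 / √(1 − 0.0196)
  = -0.14·2.000000 / 0.990152
  = -0.280000 / 0.990152 = -0.283

-0.283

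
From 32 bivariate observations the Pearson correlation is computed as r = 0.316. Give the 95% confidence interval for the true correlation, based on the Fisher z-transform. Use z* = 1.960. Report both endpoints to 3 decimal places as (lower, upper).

(-0.037, 0.599)

z_r = atanh(0.316) = 0.327197;  SE = 1/√(n−3) = 1/√29 = 0.185695
z-limits: 0.327197 ± 1.960·0.185695 = 0.327197 ± 0.363962 = [-0.036765, 0.691159]
ρ-limits: (tanh -0.036765, tanh 0.691159) = (-0.037, 0.599)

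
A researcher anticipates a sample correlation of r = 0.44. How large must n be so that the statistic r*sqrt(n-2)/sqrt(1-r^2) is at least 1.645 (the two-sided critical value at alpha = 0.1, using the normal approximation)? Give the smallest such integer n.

14

Need r·√(n−2)/√(1−r²) ≥ 1.645
√(n−2) ≥ 1.645·√(1−0.1936) / 0.44 = 1.645·0.897998 / 0.44 = 3.3573
n−2 ≥ 11.2715  ⇒  n ≥ 13.2715
Smallest integer n = 14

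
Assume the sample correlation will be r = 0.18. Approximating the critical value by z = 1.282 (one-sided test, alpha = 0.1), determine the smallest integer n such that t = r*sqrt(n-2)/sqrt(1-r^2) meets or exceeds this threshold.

52

Need r·√(n−2)/√(1−r²) ≥ 1.282
√(n−2) ≥ 1.282·√(1−0.0324) / 0.18 = 1.282·0.983667 / 0.18 = 7.0059
n−2 ≥ 49.0826  ⇒  n ≥ 51.0826
Smallest integer n = 52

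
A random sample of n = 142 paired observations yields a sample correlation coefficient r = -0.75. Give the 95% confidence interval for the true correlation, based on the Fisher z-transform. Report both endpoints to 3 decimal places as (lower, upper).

(-0.814, -0.668)

z_r = atanh(-0.75) = -0.972955;  SE = 1/√(n−3) = 1/√139 = 0.084819
z-limits: -0.972955 ± 1.960·0.084819 = -0.972955 ± 0.166245 = [-1.139200, -0.806710]
ρ-limits: (tanh -1.139200, tanh -0.806710) = (-0.814, -0.668)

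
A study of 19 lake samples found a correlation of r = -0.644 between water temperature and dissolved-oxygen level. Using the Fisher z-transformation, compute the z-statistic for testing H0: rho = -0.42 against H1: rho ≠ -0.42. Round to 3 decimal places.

Fisher z: atanh(-0.644) = -0.764978, atanh(-0.42) = -0.447692
z = (z_r − z_0)·√(n−3) = (-0.764978 − (-0.447692))·√16 = -0.317286 · 4.000000 = -1.269

-1.269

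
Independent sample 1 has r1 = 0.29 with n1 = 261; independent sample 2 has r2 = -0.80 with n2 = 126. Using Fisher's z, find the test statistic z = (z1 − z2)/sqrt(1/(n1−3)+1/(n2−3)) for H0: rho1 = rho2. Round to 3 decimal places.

z1 = atanh(0.29) = 0.298566,  z2 = atanh(-0.80) = -1.098612
SE = √(1/(n1−3) + 1/(n2−3)) = √(1/258 + 1/123) = √(0.0038760 + 0.0081301) = √0.0120061 = 0.109572
z = (z1 − z2)/SE = (0.298566 − (-1.098612)) / 0.109572 = 1.397178 / 0.109572 = 12.751

12.751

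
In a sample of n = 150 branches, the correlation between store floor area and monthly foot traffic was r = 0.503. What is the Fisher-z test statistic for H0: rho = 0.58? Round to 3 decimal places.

z_r = atanh(0.503) = 0.553314,  z_0 = atanh(0.58) = 0.662463
SE = 1/√(n−3) = 1/√147 = 0.082479
z = (z_r − z_0)/SE = (0.553314 − 0.662463) / 0.082479 = -0.109149 / 0.082479 = -1.323

-1.323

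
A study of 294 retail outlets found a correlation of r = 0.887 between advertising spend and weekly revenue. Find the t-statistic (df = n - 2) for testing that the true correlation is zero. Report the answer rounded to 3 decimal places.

t = r·√(n−2) / √(1−r²) with r = 0.887, n = 294
  = 0.887·√292 / √(1 − 0.786769)
  = 0.887·17.088007 / 0.461769
  = 15.157062 / 0.461769 = 32.824

32.824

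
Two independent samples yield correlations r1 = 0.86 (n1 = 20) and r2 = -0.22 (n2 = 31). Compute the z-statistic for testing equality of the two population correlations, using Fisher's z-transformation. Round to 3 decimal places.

Fisher z-transforms: z1 = atanh(0.86) = 1.293345, z2 = atanh(-0.22) = -0.223656; difference d = 1.517001
Var(d) = 1/17 + 1/28 = 0.0588235 + 0.0357143 = 0.0945378
z = d/√Var(d) = 1.517001 / √0.0945378 = 1.517001 / 0.307470 = 4.934

4.934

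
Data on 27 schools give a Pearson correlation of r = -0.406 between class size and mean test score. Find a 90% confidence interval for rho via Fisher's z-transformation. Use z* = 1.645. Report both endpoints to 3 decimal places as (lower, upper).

(-0.645, -0.095)

Fisher z: z_r = atanh(r) = ½·ln((1+(-0.406))/(1−(-0.406))) = -0.430812
SE(z) = 1/√(n−3) = 1/√24 = 0.204124
90% ⇒ z* = 1.645; margin = 1.645·0.204124 = 0.335784
CI on z-scale: (-0.766596, -0.095028)
Back-transform: tanh(-0.766596) = -0.644946, tanh(-0.095028) = -0.094743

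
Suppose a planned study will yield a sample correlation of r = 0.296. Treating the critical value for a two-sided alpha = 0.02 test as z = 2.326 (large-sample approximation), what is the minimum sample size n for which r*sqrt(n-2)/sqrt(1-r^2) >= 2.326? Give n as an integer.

59

Need r·√(n−2)/√(1−r²) ≥ 2.326
√(n−2) ≥ 2.326·√(1−0.087616) / 0.296 = 2.326·0.955188 / 0.296 = 7.5060
n−2 ≥ 56.3400  ⇒  n ≥ 58.3400
Smallest integer n = 59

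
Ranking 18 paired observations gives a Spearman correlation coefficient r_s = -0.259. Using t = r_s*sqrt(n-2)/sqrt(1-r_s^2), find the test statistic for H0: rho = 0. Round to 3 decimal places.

-1.073

t = r_s·√(n−2) / √(1−r_s²) with r_s = -0.259, n = 18
  = -0.259·√16 / √(1 − 0.067081)
  = -0.259·4.000000 / 0.965877
  = -1.036000 / 0.965877 = -1.073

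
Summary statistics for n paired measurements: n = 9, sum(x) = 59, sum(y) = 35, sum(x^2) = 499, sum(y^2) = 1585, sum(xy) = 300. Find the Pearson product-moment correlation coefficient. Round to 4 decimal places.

Numerator: nΣxy − (Σx)(Σy) = 9·300 − (59)(35) = 635
Denominator: √[(nΣx²−(Σx)²)(nΣy²−(Σy)²)]
  nΣx²−(Σx)² = 9·499 − 3481 = 1010;  nΣy²−(Σy)² = 9·1585 − 1225 = 13040
  √(1010·13040) = √13170400 = 3629.1046
r = 635 / 3629.1046 = 0.1750

0.1750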